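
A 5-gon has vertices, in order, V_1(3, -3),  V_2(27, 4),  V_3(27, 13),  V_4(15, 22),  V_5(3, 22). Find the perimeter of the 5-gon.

|V_1V_2| = √((24)² + (7)²) = √625 = 25
|V_2V_3| = √((0)² + (9)²) = √81 = 9
|V_3V_4| = √((-12)² + (9)²) = √225 = 15
|V_4V_5| = √((-12)² + (0)²) = √144 = 12
|V_5V_1| = √((0)² + (-25)²) = √625 = 25
Perimeter = 25 + 9 + 15 + 12 + 25 = 86.

86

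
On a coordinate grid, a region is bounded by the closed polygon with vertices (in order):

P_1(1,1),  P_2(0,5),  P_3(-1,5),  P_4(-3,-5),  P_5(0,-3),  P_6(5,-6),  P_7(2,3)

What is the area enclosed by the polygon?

40

Apply the surveyor's formula: 2A = Σ (x_i·y_{i+1} − x_{i+1}·y_i), indices taken mod 7.
P_1→P_2: (1)(5) − (0)(1) = 5
P_2→P_3: (0)(5) − (-1)(5) = 5
P_3→P_4: (-1)(-5) − (-3)(5) = 20
P_4→P_5: (-3)(-3) − (0)(-5) = 9
P_5→P_6: (0)(-6) − (5)(-3) = 15
P_6→P_7: (5)(3) − (2)(-6) = 27
P_7→P_1: (2)(1) − (1)(3) = -1
Σ = 80
Area = |Σ|/2 = 40.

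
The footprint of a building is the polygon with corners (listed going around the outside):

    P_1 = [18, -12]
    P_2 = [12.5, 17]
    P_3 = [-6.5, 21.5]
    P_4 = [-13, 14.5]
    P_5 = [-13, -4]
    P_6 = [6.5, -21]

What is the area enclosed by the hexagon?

Σ = (456) + (379.25) + (185.25) + (240.5) + (299) + (300) = 1860
Area = |Σ|/2 = 930.

930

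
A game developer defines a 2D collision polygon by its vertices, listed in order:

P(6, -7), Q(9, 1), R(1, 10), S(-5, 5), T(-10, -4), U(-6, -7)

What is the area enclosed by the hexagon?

206.5

Σ = (69) + (89) + (55) + (70) + (46) + (84) = 413
Area = |Σ|/2 = 206.5.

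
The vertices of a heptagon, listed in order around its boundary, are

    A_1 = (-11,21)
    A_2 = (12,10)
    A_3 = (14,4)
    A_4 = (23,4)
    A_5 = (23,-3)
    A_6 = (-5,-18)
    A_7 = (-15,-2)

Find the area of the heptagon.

Apply the shoelace formula: 2A = Σ (x_i·y_{i+1} − x_{i+1}·y_i), indices taken mod 7.
A_1→A_2: (-11)(10) − (12)(21) = -362
A_2→A_3: (12)(4) − (14)(10) = -92
A_3→A_4: (14)(4) − (23)(4) = -36
A_4→A_5: (23)(-3) − (23)(4) = -161
A_5→A_6: (23)(-18) − (-5)(-3) = -429
A_6→A_7: (-5)(-2) − (-15)(-18) = -260
A_7→A_1: (-15)(21) − (-11)(-2) = -337
Σ = -1677
Area = |Σ|/2 = 838.5.

838.5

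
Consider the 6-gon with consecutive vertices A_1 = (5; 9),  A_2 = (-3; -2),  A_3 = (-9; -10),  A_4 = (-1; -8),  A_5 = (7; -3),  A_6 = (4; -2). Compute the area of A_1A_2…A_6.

Apply the shoelace formula: 2A = Σ (x_i·y_{i+1} − x_{i+1}·y_i), indices taken mod 6.
Σ = (17) + (12) + (62) + (59) + (-2) + (46) = 194
Area = |Σ|/2 = 97.

97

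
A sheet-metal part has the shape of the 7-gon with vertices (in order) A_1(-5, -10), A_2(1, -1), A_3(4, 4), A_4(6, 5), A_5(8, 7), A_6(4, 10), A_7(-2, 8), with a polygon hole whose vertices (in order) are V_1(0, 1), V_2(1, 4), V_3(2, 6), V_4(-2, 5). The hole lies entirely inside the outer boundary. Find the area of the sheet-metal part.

Outer boundary:
Apply the shoelace (surveyor's) formula: 2A = Σ (x_i·y_{i+1} − x_{i+1}·y_i), indices taken mod 7.
Cross-terms: 15, 8, -4, 2, 52, 52, 60  ⇒  Σ = 185
Area = |Σ|/2 = 92.5.
Hole:
Σ = (-1) + (-2) + (22) + (-2) = 17
Area = |Σ|/2 = 8.5.
Net area = 92.5 − 8.5 = 84.

84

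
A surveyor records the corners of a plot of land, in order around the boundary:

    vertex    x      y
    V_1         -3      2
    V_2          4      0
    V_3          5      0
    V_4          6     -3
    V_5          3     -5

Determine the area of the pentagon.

Apply the shoelace (surveyor's) formula: 2A = Σ (x_i·y_{i+1} − x_{i+1}·y_i), indices taken mod 5.
Σ = (-8) + (0) + (-15) + (-21) + (-9) = -53
Area = |Σ|/2 = 26.5.

26.5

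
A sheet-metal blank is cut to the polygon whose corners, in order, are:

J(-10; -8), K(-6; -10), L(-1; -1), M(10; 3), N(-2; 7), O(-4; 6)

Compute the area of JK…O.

119.5

Apply the shoelace (surveyor's) formula: 2A = Σ (x_i·y_{i+1} − x_{i+1}·y_i), indices taken mod 6.
Σ = (52) + (-4) + (7) + (76) + (16) + (92) = 239
Area = |Σ|/2 = 119.5.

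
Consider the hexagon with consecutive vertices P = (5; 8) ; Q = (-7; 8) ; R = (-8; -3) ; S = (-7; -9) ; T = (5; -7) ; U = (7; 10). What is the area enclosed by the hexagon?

Apply the shoelace formula: 2A = Σ (x_i·y_{i+1} − x_{i+1}·y_i), indices taken mod 6.
Σ = (96) + (85) + (51) + (94) + (99) + (6) = 431
Area = |Σ|/2 = 215.5.

215.5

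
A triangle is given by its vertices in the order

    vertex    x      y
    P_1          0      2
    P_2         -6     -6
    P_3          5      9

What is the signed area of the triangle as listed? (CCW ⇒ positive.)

Apply the shoelace (surveyor's) formula: 2A = Σ (x_i·y_{i+1} − x_{i+1}·y_i), indices taken mod 3.
P_1→P_2: (0)(-6) − (-6)(2) = 12
P_2→P_3: (-6)(9) − (5)(-6) = -24
P_3→P_1: (5)(2) − (0)(9) = 10
Σ = -2
Signed area = Σ/2 = -1 (negative ⇒ clockwise traversal).

-1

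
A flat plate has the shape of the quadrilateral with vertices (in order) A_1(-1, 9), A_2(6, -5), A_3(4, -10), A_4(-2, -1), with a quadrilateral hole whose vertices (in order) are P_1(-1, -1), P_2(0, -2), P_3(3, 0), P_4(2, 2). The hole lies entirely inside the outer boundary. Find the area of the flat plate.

Outer boundary:
Σ = (-49) + (-40) + (-24) + (-19) = -132
Area = |Σ|/2 = 66.
Hole:
Apply the shoelace formula: 2A = Σ (x_i·y_{i+1} − x_{i+1}·y_i), indices taken mod 4.
Σ = (2) + (6) + (6) + (0) = 14
Area = |Σ|/2 = 7.
Net area = 66 − 7 = 59.

59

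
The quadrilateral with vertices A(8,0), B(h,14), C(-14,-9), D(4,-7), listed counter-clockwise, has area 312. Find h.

Write out the shoelace sum; only the two edges meeting at B involve h:
2·Area = [(8·14 − h·0) + (h·(-9) − (-14)·14)] + 190
       = -9·h + 498 = 624
⇒ h = -14.

-14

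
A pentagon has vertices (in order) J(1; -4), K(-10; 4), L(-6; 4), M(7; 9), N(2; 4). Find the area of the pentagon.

Apply the shoelace formula: 2A = Σ (x_i·y_{i+1} − x_{i+1}·y_i), indices taken mod 5.
Σ = (-36) + (-16) + (-82) + (10) + (-12) = -136
Area = |Σ|/2 = 68.

68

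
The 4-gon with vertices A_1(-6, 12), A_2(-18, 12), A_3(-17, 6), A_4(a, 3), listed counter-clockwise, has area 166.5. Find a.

Write out the shoelace sum; only the two edges meeting at A_4 involve a:
2·Area = [((-17)·3 − a·6) + (a·12 − (-6)·3)] + 240
       = 6·a + 207 = 333
⇒ a = 21.

21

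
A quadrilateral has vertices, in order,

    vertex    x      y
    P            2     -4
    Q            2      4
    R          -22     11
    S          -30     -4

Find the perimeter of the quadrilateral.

82

|PQ| = √((0)² + (8)²) = √64 = 8
|QR| = √((-24)² + (7)²) = √625 = 25
|RS| = √((-8)² + (-15)²) = √289 = 17
|SP| = √((32)² + (0)²) = √1024 = 32
Perimeter = 8 + 25 + 17 + 32 = 82.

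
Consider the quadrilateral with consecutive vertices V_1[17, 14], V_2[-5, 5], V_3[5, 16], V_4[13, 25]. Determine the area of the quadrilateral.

Apply the surveyor's formula: 2A = Σ (x_i·y_{i+1} − x_{i+1}·y_i), indices taken mod 4.
V_1→V_2: (17)(5) − (-5)(14) = 155
V_2→V_3: (-5)(16) − (5)(5) = -105
V_3→V_4: (5)(25) − (13)(16) = -83
V_4→V_1: (13)(14) − (17)(25) = -243
Σ = -276
Area = |Σ|/2 = 138.

138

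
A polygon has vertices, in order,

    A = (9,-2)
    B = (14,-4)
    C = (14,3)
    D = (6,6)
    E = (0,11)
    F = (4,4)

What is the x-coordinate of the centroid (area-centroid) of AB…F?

588/67

Apply the shoelace formula. First the cross-terms c_i = x_i·y_{i+1} − x_{i+1}·y_i:
  -8, 98, 66, 66, -44, -44  ⇒  2A = 134, A = 67.
Then Σ (x_i + x_{i+1})·c_i = 3528, so x̄ = 3528 / (6·67) = 588/67.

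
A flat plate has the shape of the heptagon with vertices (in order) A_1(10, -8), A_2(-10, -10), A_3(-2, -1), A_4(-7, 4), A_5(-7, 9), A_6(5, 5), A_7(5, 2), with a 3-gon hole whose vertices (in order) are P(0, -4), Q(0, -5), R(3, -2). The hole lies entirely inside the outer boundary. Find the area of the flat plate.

196

Outer boundary:
Cross-terms: -180, -10, -15, -35, -80, -15, -60  ⇒  Σ = -395
Area = |Σ|/2 = 197.5.
Hole:
Apply the shoelace (surveyor's) formula: 2A = Σ (x_i·y_{i+1} − x_{i+1}·y_i), indices taken mod 3.
Σ = (0) + (15) + (-12) = 3
Area = |Σ|/2 = 1.5.
Net area = 197.5 − 1.5 = 196.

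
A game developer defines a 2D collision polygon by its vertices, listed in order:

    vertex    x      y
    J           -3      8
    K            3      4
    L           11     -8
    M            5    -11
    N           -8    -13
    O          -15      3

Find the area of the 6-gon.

Apply Gauss's area formula: 2A = Σ (x_i·y_{i+1} − x_{i+1}·y_i), indices taken mod 6.
Σ = (-36) + (-68) + (-81) + (-153) + (-219) + (-111) = -668
Area = |Σ|/2 = 334.

334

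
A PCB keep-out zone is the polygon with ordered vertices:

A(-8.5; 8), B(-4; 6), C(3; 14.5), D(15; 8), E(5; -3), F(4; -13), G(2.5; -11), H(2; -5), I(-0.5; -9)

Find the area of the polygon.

264.75

Cross-terms: -19, -76, -193.5, -85, -53, -11.5, 9.5, -20.5, -80.5  ⇒  Σ = -529.5
Area = |Σ|/2 = 264.75.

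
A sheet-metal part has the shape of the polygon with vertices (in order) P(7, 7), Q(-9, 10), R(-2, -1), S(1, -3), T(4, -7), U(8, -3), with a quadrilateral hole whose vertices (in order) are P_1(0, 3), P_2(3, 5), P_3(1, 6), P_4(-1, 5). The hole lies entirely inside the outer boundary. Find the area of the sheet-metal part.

141.5

Outer boundary:
Apply the shoelace formula: 2A = Σ (x_i·y_{i+1} − x_{i+1}·y_i), indices taken mod 6.
Σ = (133) + (29) + (7) + (5) + (44) + (77) = 295
Area = |Σ|/2 = 147.5.
Hole:
Apply the surveyor's formula: 2A = Σ (x_i·y_{i+1} − x_{i+1}·y_i), indices taken mod 4.
P_1→P_2: (0)(5) − (3)(3) = -9
P_2→P_3: (3)(6) − (1)(5) = 13
P_3→P_4: (1)(5) − (-1)(6) = 11
P_4→P_1: (-1)(3) − (0)(5) = -3
Σ = 12
Area = |Σ|/2 = 6.
Net area = 147.5 − 6 = 141.5.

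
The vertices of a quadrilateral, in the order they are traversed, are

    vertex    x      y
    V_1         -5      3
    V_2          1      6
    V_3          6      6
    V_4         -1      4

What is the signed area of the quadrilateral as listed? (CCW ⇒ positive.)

Apply the shoelace formula: 2A = Σ (x_i·y_{i+1} − x_{i+1}·y_i), indices taken mod 4.
Σ = (-33) + (-30) + (30) + (17) = -16
Signed area = Σ/2 = -8 (negative ⇒ clockwise traversal).

-8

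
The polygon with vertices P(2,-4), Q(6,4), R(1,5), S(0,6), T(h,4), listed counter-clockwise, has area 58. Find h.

-6

Write out the shoelace sum; only the two edges meeting at T involve h:
2·Area = [(0·4 − h·6) + (h·(-4) − 2·4)] + 64
       = -10·h + 56 = 116
⇒ h = -6.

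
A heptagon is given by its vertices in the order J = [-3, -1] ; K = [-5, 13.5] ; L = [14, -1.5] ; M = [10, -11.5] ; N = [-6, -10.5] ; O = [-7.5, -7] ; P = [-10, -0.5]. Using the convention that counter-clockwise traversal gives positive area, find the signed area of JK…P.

Apply the shoelace formula: 2A = Σ (x_i·y_{i+1} − x_{i+1}·y_i), indices taken mod 7.
Cross-terms: -45.5, -181.5, -146, -174, -36.75, -66.25, 8.5  ⇒  Σ = -641.5
Signed area = Σ/2 = -320.75 (negative ⇒ clockwise traversal).

-320.75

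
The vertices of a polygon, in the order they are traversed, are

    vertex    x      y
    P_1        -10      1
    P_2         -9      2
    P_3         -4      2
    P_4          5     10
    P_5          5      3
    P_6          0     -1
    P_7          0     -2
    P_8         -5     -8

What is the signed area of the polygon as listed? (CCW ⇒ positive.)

-103

Apply the shoelace formula: 2A = Σ (x_i·y_{i+1} − x_{i+1}·y_i), indices taken mod 8.
Σ = (-11) + (-10) + (-50) + (-35) + (-5) + (0) + (-10) + (-85) = -206
Signed area = Σ/2 = -103 (negative ⇒ clockwise traversal).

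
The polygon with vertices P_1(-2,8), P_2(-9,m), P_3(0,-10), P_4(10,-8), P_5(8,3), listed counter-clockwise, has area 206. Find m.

Write out the shoelace sum; only the two edges meeting at P_2 involve m:
2·Area = [((-2)·m − (-9)·8) + ((-9)·(-10) − 0·m)] + 264
       = -2·m + 426 = 412
⇒ m = 7.

7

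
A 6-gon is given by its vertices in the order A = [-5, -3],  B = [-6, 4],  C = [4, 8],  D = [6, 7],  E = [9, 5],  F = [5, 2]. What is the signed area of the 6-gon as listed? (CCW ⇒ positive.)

Apply the shoelace (surveyor's) formula: 2A = Σ (x_i·y_{i+1} − x_{i+1}·y_i), indices taken mod 6.
Σ = (-38) + (-64) + (-20) + (-33) + (-7) + (-5) = -167
Signed area = Σ/2 = -83.5 (negative ⇒ clockwise traversal).

-83.5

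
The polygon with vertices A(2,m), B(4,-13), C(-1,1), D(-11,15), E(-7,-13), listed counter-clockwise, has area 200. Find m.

Write out the shoelace sum; only the two edges meeting at A involve m:
2·Area = [((-7)·m − 2·(-13)) + (2·(-13) − 4·m)] + 235
       = -11·m + 235 = 400
⇒ m = -15.

-15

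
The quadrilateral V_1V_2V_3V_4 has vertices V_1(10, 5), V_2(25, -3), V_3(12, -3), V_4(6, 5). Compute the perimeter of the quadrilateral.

44

|V_1V_2| = √((15)² + (-8)²) = √289 = 17
|V_2V_3| = √((-13)² + (0)²) = √169 = 13
|V_3V_4| = √((-6)² + (8)²) = √100 = 10
|V_4V_1| = √((4)² + (0)²) = √16 = 4
Perimeter = 17 + 13 + 10 + 4 = 44.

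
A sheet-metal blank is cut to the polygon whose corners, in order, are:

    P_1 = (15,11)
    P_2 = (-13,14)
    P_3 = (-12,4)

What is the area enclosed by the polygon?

138.5

Apply the surveyor's formula: 2A = Σ (x_i·y_{i+1} − x_{i+1}·y_i), indices taken mod 3.
Σ = (353) + (116) + (-192) = 277
Area = |Σ|/2 = 138.5.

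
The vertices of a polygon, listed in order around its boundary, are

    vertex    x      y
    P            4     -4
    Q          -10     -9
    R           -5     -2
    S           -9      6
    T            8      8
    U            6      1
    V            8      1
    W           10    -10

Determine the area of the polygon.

Σ = (-76) + (-25) + (-48) + (-120) + (-40) + (-2) + (-90) + (0) = -401
Area = |Σ|/2 = 200.5.

200.5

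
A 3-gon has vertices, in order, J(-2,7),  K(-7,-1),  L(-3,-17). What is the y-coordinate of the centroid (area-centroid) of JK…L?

Apply the surveyor's formula. First the cross-terms c_i = x_i·y_{i+1} − x_{i+1}·y_i:
  51, 116, -55  ⇒  2A = 112, A = 56.
Then Σ (y_i + y_{i+1})·c_i = -1232, so ȳ = -1232 / (6·56) = -11/3.

-11/3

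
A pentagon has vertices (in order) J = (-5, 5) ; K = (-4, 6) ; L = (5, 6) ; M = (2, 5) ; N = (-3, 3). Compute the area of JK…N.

15

Apply the shoelace formula: 2A = Σ (x_i·y_{i+1} − x_{i+1}·y_i), indices taken mod 5.
J→K: (-5)(6) − (-4)(5) = -10
K→L: (-4)(6) − (5)(6) = -54
L→M: (5)(5) − (2)(6) = 13
M→N: (2)(3) − (-3)(5) = 21
N→J: (-3)(5) − (-5)(3) = 0
Σ = -30
Area = |Σ|/2 = 15.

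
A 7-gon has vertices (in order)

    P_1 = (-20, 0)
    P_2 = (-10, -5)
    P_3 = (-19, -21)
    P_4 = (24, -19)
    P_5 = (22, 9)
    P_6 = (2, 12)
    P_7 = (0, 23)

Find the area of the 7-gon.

1233

Σ = (100) + (115) + (865) + (634) + (246) + (46) + (460) = 2466
Area = |Σ|/2 = 1233.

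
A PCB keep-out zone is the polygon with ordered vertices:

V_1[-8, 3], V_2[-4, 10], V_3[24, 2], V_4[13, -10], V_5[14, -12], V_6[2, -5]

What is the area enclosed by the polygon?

339

Apply Gauss's area formula: 2A = Σ (x_i·y_{i+1} − x_{i+1}·y_i), indices taken mod 6.
Σ = (-68) + (-248) + (-266) + (-16) + (-46) + (-34) = -678
Area = |Σ|/2 = 339.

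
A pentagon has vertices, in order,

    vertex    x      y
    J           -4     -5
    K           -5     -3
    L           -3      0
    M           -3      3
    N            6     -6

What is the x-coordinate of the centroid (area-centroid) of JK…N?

-9/17

Apply Gauss's area formula. First the cross-terms c_i = x_i·y_{i+1} − x_{i+1}·y_i:
  -13, -9, -9, 0, -54  ⇒  2A = -85, A = -42.5.
Then Σ (x_i + x_{i+1})·c_i = 135, so x̄ = 135 / (6·(-42.5)) = -9/17.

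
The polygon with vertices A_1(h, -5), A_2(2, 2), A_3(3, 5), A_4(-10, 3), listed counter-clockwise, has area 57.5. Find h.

The doubled signed area Σ (x_i y_{i+1} − x_{i+1} y_i) is linear in h.
With h=0 it equals 123; the coefficient of h is -1 (from the two edges through A_1).
So -1·h + 123 = 2·57.5 = 115 ⇒ h = 8.

8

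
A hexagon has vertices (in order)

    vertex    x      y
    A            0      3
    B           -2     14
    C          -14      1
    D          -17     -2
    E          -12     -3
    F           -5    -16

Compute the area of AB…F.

217

Apply the surveyor's formula: 2A = Σ (x_i·y_{i+1} − x_{i+1}·y_i), indices taken mod 6.
Σ = (6) + (194) + (45) + (27) + (177) + (-15) = 434
Area = |Σ|/2 = 217.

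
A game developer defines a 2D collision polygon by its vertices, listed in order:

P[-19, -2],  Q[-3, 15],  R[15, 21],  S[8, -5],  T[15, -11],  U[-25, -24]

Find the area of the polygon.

938

Apply the shoelace formula: 2A = Σ (x_i·y_{i+1} − x_{i+1}·y_i), indices taken mod 6.
Cross-terms: -291, -288, -243, -13, -635, -406  ⇒  Σ = -1876
Area = |Σ|/2 = 938.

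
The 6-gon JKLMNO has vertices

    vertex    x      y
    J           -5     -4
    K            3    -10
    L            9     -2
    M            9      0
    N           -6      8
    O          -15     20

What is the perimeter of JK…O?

|JK| = √((8)² + (-6)²) = √100 = 10
|KL| = √((6)² + (8)²) = √100 = 10
|LM| = √((0)² + (2)²) = √4 = 2
|MN| = √((-15)² + (8)²) = √289 = 17
|NO| = √((-9)² + (12)²) = √225 = 15
|OJ| = √((10)² + (-24)²) = √676 = 26
Perimeter = 10 + 10 + 2 + 17 + 15 + 26 = 80.

80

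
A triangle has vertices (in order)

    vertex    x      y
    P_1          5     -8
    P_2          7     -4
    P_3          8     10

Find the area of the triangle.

12

Σ = (36) + (102) + (-114) = 24
Area = |Σ|/2 = 12.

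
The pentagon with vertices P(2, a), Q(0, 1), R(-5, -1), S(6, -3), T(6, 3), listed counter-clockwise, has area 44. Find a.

The doubled signed area Σ (x_i y_{i+1} − x_{i+1} y_i) is linear in a.
With a=0 it equals 58; the coefficient of a is 6 (from the two edges through P).
So 6·a + 58 = 2·44 = 88 ⇒ a = 5.

5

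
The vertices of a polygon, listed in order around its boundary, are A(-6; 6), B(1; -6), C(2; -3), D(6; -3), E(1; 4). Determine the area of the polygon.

54

Σ = (30) + (9) + (12) + (27) + (30) = 108
Area = |Σ|/2 = 54.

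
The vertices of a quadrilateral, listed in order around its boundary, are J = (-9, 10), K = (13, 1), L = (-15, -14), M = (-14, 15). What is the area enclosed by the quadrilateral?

Apply the shoelace (surveyor's) formula: 2A = Σ (x_i·y_{i+1} − x_{i+1}·y_i), indices taken mod 4.
Σ = (-139) + (-167) + (-421) + (-5) = -732
Area = |Σ|/2 = 366.

366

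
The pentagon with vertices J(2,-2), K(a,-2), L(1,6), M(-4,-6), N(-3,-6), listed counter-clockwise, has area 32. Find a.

3

The doubled signed area Σ (x_i y_{i+1} − x_{i+1} y_i) is linear in a.
With a=0 it equals 40; the coefficient of a is 8 (from the two edges through K).
So 8·a + 40 = 2·32 = 64 ⇒ a = 3.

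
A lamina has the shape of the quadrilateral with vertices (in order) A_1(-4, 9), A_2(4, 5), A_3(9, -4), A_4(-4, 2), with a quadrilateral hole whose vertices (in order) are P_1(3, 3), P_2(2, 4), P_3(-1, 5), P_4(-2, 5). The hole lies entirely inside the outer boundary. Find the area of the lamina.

Outer boundary:
Σ = (-56) + (-61) + (2) + (-28) = -143
Area = |Σ|/2 = 71.5.
Hole:
Cross-terms: 6, 14, 5, -21  ⇒  Σ = 4
Area = |Σ|/2 = 2.
Net area = 71.5 − 2 = 69.5.

69.5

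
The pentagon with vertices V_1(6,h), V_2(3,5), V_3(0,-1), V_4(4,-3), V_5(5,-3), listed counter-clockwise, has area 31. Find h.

The doubled signed area Σ (x_i y_{i+1} − x_{i+1} y_i) is linear in h.
With h=0 it equals 52; the coefficient of h is 2 (from the two edges through V_1).
So 2·h + 52 = 2·31 = 62 ⇒ h = 5.

5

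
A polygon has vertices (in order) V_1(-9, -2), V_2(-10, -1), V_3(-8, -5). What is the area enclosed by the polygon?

Apply the shoelace formula: 2A = Σ (x_i·y_{i+1} − x_{i+1}·y_i), indices taken mod 3.
Cross-terms: -11, 42, -29  ⇒  Σ = 2
Area = |Σ|/2 = 1.

1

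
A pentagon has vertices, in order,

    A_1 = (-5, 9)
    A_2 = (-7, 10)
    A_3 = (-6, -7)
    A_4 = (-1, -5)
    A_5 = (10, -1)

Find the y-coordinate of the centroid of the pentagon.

Apply Gauss's area formula. First the cross-terms c_i = x_i·y_{i+1} − x_{i+1}·y_i:
  13, 109, 23, 51, 85  ⇒  2A = 281, A = 140.5.
Then Σ (y_i + y_{i+1})·c_i = 672, so ȳ = 672 / (6·140.5) = 224/281.

224/281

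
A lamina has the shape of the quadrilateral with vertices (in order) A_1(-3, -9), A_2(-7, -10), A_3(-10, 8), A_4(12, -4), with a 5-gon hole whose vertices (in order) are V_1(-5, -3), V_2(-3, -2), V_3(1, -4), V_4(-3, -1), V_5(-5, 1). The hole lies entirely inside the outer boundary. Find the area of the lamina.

175.5

Outer boundary:
Apply the shoelace formula: 2A = Σ (x_i·y_{i+1} − x_{i+1}·y_i), indices taken mod 4.
A_1→A_2: (-3)(-10) − (-7)(-9) = -33
A_2→A_3: (-7)(8) − (-10)(-10) = -156
A_3→A_4: (-10)(-4) − (12)(8) = -56
A_4→A_1: (12)(-9) − (-3)(-4) = -120
Σ = -365
Area = |Σ|/2 = 182.5.
Hole:
Apply the shoelace (surveyor's) formula: 2A = Σ (x_i·y_{i+1} − x_{i+1}·y_i), indices taken mod 5.
Σ = (1) + (14) + (-13) + (-8) + (20) = 14
Area = |Σ|/2 = 7.
Net area = 182.5 − 7 = 175.5.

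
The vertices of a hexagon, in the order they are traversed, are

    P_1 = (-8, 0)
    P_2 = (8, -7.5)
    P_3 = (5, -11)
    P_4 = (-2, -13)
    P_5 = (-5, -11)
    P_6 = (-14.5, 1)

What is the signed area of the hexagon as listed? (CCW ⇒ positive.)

-138.5

P_1→P_2: (-8)(-7.5) − (8)(0) = 60
P_2→P_3: (8)(-11) − (5)(-7.5) = -50.5
P_3→P_4: (5)(-13) − (-2)(-11) = -87
P_4→P_5: (-2)(-11) − (-5)(-13) = -43
P_5→P_6: (-5)(1) − (-14.5)(-11) = -164.5
P_6→P_1: (-14.5)(0) − (-8)(1) = 8
Σ = -277
Signed area = Σ/2 = -138.5 (negative ⇒ clockwise traversal).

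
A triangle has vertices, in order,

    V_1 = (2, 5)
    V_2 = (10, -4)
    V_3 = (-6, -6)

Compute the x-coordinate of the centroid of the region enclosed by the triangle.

Apply the surveyor's formula. First the cross-terms c_i = x_i·y_{i+1} − x_{i+1}·y_i:
  -58, -84, -18  ⇒  2A = -160, A = -80.
Then Σ (x_i + x_{i+1})·c_i = -960, so x̄ = -960 / (6·(-80)) = 2.

2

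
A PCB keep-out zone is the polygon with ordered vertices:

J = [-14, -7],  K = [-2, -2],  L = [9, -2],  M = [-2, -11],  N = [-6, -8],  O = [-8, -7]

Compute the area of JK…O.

90.5

Apply the shoelace (surveyor's) formula: 2A = Σ (x_i·y_{i+1} − x_{i+1}·y_i), indices taken mod 6.
Σ = (14) + (22) + (-103) + (-50) + (-22) + (-42) = -181
Area = |Σ|/2 = 90.5.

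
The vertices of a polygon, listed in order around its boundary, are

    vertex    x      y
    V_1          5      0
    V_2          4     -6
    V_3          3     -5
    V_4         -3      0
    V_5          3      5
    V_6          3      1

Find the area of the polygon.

39.5

Apply the shoelace (surveyor's) formula: 2A = Σ (x_i·y_{i+1} − x_{i+1}·y_i), indices taken mod 6.
V_1→V_2: (5)(-6) − (4)(0) = -30
V_2→V_3: (4)(-5) − (3)(-6) = -2
V_3→V_4: (3)(0) − (-3)(-5) = -15
V_4→V_5: (-3)(5) − (3)(0) = -15
V_5→V_6: (3)(1) − (3)(5) = -12
V_6→V_1: (3)(0) − (5)(1) = -5
Σ = -79
Area = |Σ|/2 = 39.5.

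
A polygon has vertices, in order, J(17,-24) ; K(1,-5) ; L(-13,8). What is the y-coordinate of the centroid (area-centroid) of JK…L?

Apply the shoelace formula. First the cross-terms c_i = x_i·y_{i+1} − x_{i+1}·y_i:
  -61, -57, 176  ⇒  2A = 58, A = 29.
Then Σ (y_i + y_{i+1})·c_i = -1218, so ȳ = -1218 / (6·29) = -7.

-7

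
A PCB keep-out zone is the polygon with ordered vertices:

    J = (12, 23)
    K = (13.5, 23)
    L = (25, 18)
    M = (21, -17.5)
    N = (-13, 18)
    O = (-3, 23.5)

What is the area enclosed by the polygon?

817

Apply the shoelace formula: 2A = Σ (x_i·y_{i+1} − x_{i+1}·y_i), indices taken mod 6.
Σ = (-34.5) + (-332) + (-815.5) + (150.5) + (-251.5) + (-351) = -1634
Area = |Σ|/2 = 817.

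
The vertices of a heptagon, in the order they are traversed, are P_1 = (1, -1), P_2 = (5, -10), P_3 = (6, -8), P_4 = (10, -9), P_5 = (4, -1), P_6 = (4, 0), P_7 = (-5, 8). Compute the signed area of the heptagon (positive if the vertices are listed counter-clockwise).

50

Apply the surveyor's formula: 2A = Σ (x_i·y_{i+1} − x_{i+1}·y_i), indices taken mod 7.
Cross-terms: -5, 20, 26, 26, 4, 32, -3  ⇒  Σ = 100
Signed area = Σ/2 = 50 (positive ⇒ counter-clockwise traversal).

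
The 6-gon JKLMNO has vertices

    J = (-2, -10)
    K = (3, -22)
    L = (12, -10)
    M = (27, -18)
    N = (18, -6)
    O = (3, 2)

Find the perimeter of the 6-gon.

90

|JK| = √((5)² + (-12)²) = √169 = 13
|KL| = √((9)² + (12)²) = √225 = 15
|LM| = √((15)² + (-8)²) = √289 = 17
|MN| = √((-9)² + (12)²) = √225 = 15
|NO| = √((-15)² + (8)²) = √289 = 17
|OJ| = √((-5)² + (-12)²) = √169 = 13
Perimeter = 13 + 15 + 17 + 15 + 17 + 13 = 90.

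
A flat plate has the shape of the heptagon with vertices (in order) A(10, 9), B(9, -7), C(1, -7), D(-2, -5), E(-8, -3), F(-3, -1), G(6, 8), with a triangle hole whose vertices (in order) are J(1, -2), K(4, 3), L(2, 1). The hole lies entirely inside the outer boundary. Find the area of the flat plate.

150.5

Outer boundary:
Apply Gauss's area formula: 2A = Σ (x_i·y_{i+1} − x_{i+1}·y_i), indices taken mod 7.
Σ = (-151) + (-56) + (-19) + (-34) + (-1) + (-18) + (-26) = -305
Area = |Σ|/2 = 152.5.
Hole:
Apply Gauss's area formula: 2A = Σ (x_i·y_{i+1} − x_{i+1}·y_i), indices taken mod 3.
Σ = (11) + (-2) + (-5) = 4
Area = |Σ|/2 = 2.
Net area = 152.5 − 2 = 150.5.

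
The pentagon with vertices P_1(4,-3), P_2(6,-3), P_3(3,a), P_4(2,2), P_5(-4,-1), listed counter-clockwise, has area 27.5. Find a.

3

The doubled signed area Σ (x_i y_{i+1} − x_{i+1} y_i) is linear in a.
With a=0 it equals 43; the coefficient of a is 4 (from the two edges through P_3).
So 4·a + 43 = 2·27.5 = 55 ⇒ a = 3.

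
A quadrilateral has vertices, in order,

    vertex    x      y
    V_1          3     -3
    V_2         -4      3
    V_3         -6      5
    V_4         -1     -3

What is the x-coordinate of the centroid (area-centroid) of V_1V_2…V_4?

-19/15

Apply the surveyor's formula. First the cross-terms c_i = x_i·y_{i+1} − x_{i+1}·y_i:
  -3, -2, 23, 12  ⇒  2A = 30, A = 15.
Then Σ (x_i + x_{i+1})·c_i = -114, so x̄ = -114 / (6·15) = -19/15.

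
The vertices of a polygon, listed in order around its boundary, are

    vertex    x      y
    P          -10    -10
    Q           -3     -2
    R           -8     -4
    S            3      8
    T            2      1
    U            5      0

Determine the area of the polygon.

67

Σ = (-10) + (-4) + (-52) + (-13) + (-5) + (-50) = -134
Area = |Σ|/2 = 67.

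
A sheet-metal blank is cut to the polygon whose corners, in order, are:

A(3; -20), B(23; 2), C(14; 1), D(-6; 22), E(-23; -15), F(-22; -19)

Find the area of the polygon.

987.5

Apply the shoelace (surveyor's) formula: 2A = Σ (x_i·y_{i+1} − x_{i+1}·y_i), indices taken mod 6.
Cross-terms: 466, -5, 314, 596, 107, 497  ⇒  Σ = 1975
Area = |Σ|/2 = 987.5.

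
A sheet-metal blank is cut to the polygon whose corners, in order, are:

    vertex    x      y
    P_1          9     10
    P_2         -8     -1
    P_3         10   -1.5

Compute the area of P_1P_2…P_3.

103.25

Apply Gauss's area formula: 2A = Σ (x_i·y_{i+1} − x_{i+1}·y_i), indices taken mod 3.
P_1→P_2: (9)(-1) − (-8)(10) = 71
P_2→P_3: (-8)(-1.5) − (10)(-1) = 22
P_3→P_1: (10)(10) − (9)(-1.5) = 113.5
Σ = 206.5
Area = |Σ|/2 = 103.25.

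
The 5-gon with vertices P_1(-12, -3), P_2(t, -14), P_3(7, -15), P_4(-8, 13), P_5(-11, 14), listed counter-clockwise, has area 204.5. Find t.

The doubled signed area Σ (x_i y_{i+1} − x_{i+1} y_i) is linear in t.
With t=0 it equals 469; the coefficient of t is -12 (from the two edges through P_2).
So -12·t + 469 = 2·204.5 = 409 ⇒ t = 5.

5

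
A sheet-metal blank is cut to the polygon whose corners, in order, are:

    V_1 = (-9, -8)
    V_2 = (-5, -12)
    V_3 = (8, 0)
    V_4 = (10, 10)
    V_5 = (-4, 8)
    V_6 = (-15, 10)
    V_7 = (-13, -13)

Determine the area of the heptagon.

Σ = (68) + (96) + (80) + (120) + (80) + (325) + (-13) = 756
Area = |Σ|/2 = 378.

378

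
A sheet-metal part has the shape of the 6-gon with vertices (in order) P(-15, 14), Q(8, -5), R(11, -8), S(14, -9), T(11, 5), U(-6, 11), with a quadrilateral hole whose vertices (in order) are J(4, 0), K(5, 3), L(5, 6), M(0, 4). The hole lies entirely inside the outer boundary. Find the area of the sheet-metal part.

168.5

Outer boundary:
Σ = (-37) + (-9) + (13) + (169) + (151) + (81) = 368
Area = |Σ|/2 = 184.
Hole:
Apply the surveyor's formula: 2A = Σ (x_i·y_{i+1} − x_{i+1}·y_i), indices taken mod 4.
J→K: (4)(3) − (5)(0) = 12
K→L: (5)(6) − (5)(3) = 15
L→M: (5)(4) − (0)(6) = 20
M→J: (0)(0) − (4)(4) = -16
Σ = 31
Area = |Σ|/2 = 15.5.
Net area = 184 − 15.5 = 168.5.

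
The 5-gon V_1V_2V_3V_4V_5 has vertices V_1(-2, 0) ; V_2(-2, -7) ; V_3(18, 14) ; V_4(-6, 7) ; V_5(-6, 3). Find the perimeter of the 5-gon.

|V_1V_2| = √((0)² + (-7)²) = √49 = 7
|V_2V_3| = √((20)² + (21)²) = √841 = 29
|V_3V_4| = √((-24)² + (-7)²) = √625 = 25
|V_4V_5| = √((0)² + (-4)²) = √16 = 4
|V_5V_1| = √((4)² + (-3)²) = √25 = 5
Perimeter = 7 + 29 + 25 + 4 + 5 = 70.

70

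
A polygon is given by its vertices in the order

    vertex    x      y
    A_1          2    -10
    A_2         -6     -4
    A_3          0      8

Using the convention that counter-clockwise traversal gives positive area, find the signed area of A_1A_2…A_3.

-66

Cross-terms: -68, -48, -16  ⇒  Σ = -132
Signed area = Σ/2 = -66 (negative ⇒ clockwise traversal).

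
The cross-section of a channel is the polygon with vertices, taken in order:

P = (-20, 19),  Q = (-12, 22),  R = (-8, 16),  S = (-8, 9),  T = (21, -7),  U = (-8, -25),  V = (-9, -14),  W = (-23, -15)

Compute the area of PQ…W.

Σ = (-212) + (-16) + (56) + (-133) + (-581) + (-113) + (-187) + (-737) = -1923
Area = |Σ|/2 = 961.5.

961.5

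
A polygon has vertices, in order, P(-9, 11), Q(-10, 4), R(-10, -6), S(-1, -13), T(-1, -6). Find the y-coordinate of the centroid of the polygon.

Apply Gauss's area formula. First the cross-terms c_i = x_i·y_{i+1} − x_{i+1}·y_i:
  74, 100, 124, -7, -65  ⇒  2A = 226, A = 113.
Then Σ (y_i + y_{i+1})·c_i = -1638, so ȳ = -1638 / (6·113) = -273/113.

-273/113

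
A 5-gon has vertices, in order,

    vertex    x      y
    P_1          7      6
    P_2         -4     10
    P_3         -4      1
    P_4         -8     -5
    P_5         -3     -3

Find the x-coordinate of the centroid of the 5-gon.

-143/170

Apply Gauss's area formula. First the cross-terms c_i = x_i·y_{i+1} − x_{i+1}·y_i:
  94, 36, 28, 9, 3  ⇒  2A = 170, A = 85.
Then Σ (x_i + x_{i+1})·c_i = -429, so x̄ = -429 / (6·85) = -143/170.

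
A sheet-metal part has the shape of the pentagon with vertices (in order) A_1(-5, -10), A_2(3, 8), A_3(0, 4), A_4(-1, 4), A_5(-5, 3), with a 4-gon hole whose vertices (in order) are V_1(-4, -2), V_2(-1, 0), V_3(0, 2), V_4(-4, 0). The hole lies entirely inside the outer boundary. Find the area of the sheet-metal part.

38

Outer boundary:
Apply the shoelace (surveyor's) formula: 2A = Σ (x_i·y_{i+1} − x_{i+1}·y_i), indices taken mod 5.
Σ = (-10) + (12) + (4) + (17) + (65) = 88
Area = |Σ|/2 = 44.
Hole:
Σ = (-2) + (-2) + (8) + (8) = 12
Area = |Σ|/2 = 6.
Net area = 44 − 6 = 38.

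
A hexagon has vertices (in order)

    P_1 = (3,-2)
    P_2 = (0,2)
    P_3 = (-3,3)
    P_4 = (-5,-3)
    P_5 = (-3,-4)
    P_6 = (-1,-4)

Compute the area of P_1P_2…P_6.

34.5

P_1→P_2: (3)(2) − (0)(-2) = 6
P_2→P_3: (0)(3) − (-3)(2) = 6
P_3→P_4: (-3)(-3) − (-5)(3) = 24
P_4→P_5: (-5)(-4) − (-3)(-3) = 11
P_5→P_6: (-3)(-4) − (-1)(-4) = 8
P_6→P_1: (-1)(-2) − (3)(-4) = 14
Σ = 69
Area = |Σ|/2 = 34.5.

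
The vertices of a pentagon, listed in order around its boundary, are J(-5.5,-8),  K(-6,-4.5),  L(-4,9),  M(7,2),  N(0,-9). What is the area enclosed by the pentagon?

J→K: (-5.5)(-4.5) − (-6)(-8) = -23.25
K→L: (-6)(9) − (-4)(-4.5) = -72
L→M: (-4)(2) − (7)(9) = -71
M→N: (7)(-9) − (0)(2) = -63
N→J: (0)(-8) − (-5.5)(-9) = -49.5
Σ = -278.75
Area = |Σ|/2 = 139.375.

139.375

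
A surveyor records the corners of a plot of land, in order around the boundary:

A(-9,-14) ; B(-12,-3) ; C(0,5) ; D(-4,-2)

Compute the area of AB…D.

71.5

Cross-terms: -141, -60, 20, 38  ⇒  Σ = -143
Area = |Σ|/2 = 71.5.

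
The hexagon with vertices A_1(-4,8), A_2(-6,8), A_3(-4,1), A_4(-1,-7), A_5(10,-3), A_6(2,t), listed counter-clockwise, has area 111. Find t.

4

The doubled signed area Σ (x_i y_{i+1} − x_{i+1} y_i) is linear in t.
With t=0 it equals 166; the coefficient of t is 14 (from the two edges through A_6).
So 14·t + 166 = 2·111 = 222 ⇒ t = 4.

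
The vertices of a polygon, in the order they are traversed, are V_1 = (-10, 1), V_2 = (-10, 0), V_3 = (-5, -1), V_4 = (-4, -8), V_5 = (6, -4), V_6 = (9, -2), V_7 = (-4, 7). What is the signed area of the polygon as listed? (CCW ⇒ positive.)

Apply the shoelace (surveyor's) formula: 2A = Σ (x_i·y_{i+1} − x_{i+1}·y_i), indices taken mod 7.
Cross-terms: 10, 10, 36, 64, 24, 55, 66  ⇒  Σ = 265
Signed area = Σ/2 = 132.5 (positive ⇒ counter-clockwise traversal).

132.5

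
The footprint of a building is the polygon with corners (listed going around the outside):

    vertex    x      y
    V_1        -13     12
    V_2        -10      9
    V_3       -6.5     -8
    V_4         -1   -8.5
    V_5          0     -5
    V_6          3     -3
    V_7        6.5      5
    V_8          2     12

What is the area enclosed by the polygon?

Cross-terms: 3, 138.5, 47.25, 5, 15, 34.5, 68, 180  ⇒  Σ = 491.25
Area = |Σ|/2 = 245.625.

245.625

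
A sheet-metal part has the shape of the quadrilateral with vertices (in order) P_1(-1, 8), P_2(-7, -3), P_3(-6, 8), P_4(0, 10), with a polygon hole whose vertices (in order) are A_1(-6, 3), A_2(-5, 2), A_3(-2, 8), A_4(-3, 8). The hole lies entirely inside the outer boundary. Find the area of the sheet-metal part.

Outer boundary:
Cross-terms: 59, -74, -60, 10  ⇒  Σ = -65
Area = |Σ|/2 = 32.5.
Hole:
Σ = (3) + (-36) + (8) + (39) = 14
Area = |Σ|/2 = 7.
Net area = 32.5 − 7 = 25.5.

25.5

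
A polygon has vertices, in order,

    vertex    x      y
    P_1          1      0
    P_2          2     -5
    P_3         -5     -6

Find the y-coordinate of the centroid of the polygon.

-11/3

Apply the shoelace formula. First the cross-terms c_i = x_i·y_{i+1} − x_{i+1}·y_i:
  -5, -37, 6  ⇒  2A = -36, A = -18.
Then Σ (y_i + y_{i+1})·c_i = 396, so ȳ = 396 / (6·(-18)) = -11/3.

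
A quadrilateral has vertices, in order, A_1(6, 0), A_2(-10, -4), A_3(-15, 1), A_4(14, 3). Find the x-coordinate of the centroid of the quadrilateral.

-515/171

Apply Gauss's area formula. First the cross-terms c_i = x_i·y_{i+1} − x_{i+1}·y_i:
  -24, -70, -59, -18  ⇒  2A = -171, A = -85.5.
Then Σ (x_i + x_{i+1})·c_i = 1545, so x̄ = 1545 / (6·(-85.5)) = -515/171.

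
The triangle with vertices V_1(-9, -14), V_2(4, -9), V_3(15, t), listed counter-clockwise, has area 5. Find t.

-4

The doubled signed area Σ (x_i y_{i+1} − x_{i+1} y_i) is linear in t.
With t=0 it equals 62; the coefficient of t is 13 (from the two edges through V_3).
So 13·t + 62 = 2·5 = 10 ⇒ t = -4.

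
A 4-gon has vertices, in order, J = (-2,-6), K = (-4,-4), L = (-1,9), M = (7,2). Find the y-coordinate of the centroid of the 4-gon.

Apply the shoelace formula. First the cross-terms c_i = x_i·y_{i+1} − x_{i+1}·y_i:
  -16, -40, -65, -38  ⇒  2A = -159, A = -79.5.
Then Σ (y_i + y_{i+1})·c_i = -603, so ȳ = -603 / (6·(-79.5)) = 67/53.

67/53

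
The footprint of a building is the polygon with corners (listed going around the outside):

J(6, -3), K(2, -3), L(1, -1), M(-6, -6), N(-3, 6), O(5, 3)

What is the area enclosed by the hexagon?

Apply the shoelace (surveyor's) formula: 2A = Σ (x_i·y_{i+1} − x_{i+1}·y_i), indices taken mod 6.
Σ = (-12) + (1) + (-12) + (-54) + (-39) + (-33) = -149
Area = |Σ|/2 = 74.5.

74.5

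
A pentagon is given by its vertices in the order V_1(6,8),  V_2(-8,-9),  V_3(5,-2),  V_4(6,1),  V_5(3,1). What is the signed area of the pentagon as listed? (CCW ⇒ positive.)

Apply Gauss's area formula: 2A = Σ (x_i·y_{i+1} − x_{i+1}·y_i), indices taken mod 5.
Σ = (10) + (61) + (17) + (3) + (18) = 109
Signed area = Σ/2 = 54.5 (positive ⇒ counter-clockwise traversal).

54.5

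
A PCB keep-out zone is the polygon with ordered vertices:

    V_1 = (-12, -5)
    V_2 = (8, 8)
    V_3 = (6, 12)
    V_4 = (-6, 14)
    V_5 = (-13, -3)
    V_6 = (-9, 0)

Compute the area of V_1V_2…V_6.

183

Apply the shoelace formula: 2A = Σ (x_i·y_{i+1} − x_{i+1}·y_i), indices taken mod 6.
Cross-terms: -56, 48, 156, 200, -27, 45  ⇒  Σ = 366
Area = |Σ|/2 = 183.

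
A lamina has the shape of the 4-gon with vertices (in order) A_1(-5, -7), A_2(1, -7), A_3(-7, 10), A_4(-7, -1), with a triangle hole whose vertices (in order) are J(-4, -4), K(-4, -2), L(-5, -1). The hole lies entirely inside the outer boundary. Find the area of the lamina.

61

Outer boundary:
Σ = (42) + (-39) + (77) + (44) = 124
Area = |Σ|/2 = 62.
Hole:
J→K: (-4)(-2) − (-4)(-4) = -8
K→L: (-4)(-1) − (-5)(-2) = -6
L→J: (-5)(-4) − (-4)(-1) = 16
Σ = 2
Area = |Σ|/2 = 1.
Net area = 62 − 1 = 61.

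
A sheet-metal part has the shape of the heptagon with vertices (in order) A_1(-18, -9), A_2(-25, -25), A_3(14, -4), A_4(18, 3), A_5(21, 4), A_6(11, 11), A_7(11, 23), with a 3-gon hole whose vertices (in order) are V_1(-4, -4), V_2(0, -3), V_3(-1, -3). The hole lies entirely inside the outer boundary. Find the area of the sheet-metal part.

715.5

Outer boundary:
Σ = (225) + (450) + (114) + (9) + (187) + (132) + (315) = 1432
Area = |Σ|/2 = 716.
Hole:
Apply the surveyor's formula: 2A = Σ (x_i·y_{i+1} − x_{i+1}·y_i), indices taken mod 3.
V_1→V_2: (-4)(-3) − (0)(-4) = 12
V_2→V_3: (0)(-3) − (-1)(-3) = -3
V_3→V_1: (-1)(-4) − (-4)(-3) = -8
Σ = 1
Area = |Σ|/2 = 0.5.
Net area = 716 − 0.5 = 715.5.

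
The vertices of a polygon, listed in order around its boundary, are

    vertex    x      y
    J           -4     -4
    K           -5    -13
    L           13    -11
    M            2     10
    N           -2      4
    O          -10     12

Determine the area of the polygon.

Apply the surveyor's formula: 2A = Σ (x_i·y_{i+1} − x_{i+1}·y_i), indices taken mod 6.
Σ = (32) + (224) + (152) + (28) + (16) + (88) = 540
Area = |Σ|/2 = 270.

270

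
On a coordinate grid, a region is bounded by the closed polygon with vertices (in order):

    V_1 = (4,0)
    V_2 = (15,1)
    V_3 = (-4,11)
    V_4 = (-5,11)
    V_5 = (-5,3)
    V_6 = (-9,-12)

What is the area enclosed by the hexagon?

179.5

Apply the shoelace formula: 2A = Σ (x_i·y_{i+1} − x_{i+1}·y_i), indices taken mod 6.
V_1→V_2: (4)(1) − (15)(0) = 4
V_2→V_3: (15)(11) − (-4)(1) = 169
V_3→V_4: (-4)(11) − (-5)(11) = 11
V_4→V_5: (-5)(3) − (-5)(11) = 40
V_5→V_6: (-5)(-12) − (-9)(3) = 87
V_6→V_1: (-9)(0) − (4)(-12) = 48
Σ = 359
Area = |Σ|/2 = 179.5.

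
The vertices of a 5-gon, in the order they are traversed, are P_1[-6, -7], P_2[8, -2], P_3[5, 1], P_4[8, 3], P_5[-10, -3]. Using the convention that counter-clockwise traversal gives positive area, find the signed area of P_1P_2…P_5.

75.5

Apply the shoelace (surveyor's) formula: 2A = Σ (x_i·y_{i+1} − x_{i+1}·y_i), indices taken mod 5.
Σ = (68) + (18) + (7) + (6) + (52) = 151
Signed area = Σ/2 = 75.5 (positive ⇒ counter-clockwise traversal).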